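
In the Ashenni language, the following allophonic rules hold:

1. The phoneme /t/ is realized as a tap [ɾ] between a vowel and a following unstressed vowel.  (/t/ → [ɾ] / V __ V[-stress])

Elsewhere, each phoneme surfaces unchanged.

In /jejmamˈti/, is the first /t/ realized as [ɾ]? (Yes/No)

/t/ (between /m/ and /i/): rule 1 targets it, but not between a vowel and a following unstressed vowel → unchanged [t].
The actual realization is [t], not [ɾ].

No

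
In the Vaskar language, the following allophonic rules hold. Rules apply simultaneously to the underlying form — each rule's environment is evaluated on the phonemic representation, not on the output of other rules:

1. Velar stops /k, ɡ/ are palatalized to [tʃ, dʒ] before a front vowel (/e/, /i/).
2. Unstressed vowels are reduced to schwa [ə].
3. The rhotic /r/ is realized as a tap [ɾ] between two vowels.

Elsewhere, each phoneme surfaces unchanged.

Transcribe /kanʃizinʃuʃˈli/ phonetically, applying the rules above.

/k/ — word-initial; rule 1 does not apply here → [k].
Rule 2 applies to /a/ (between /k/ and /n/: in an unstressed syllable) → [ə].
/i/ meets the environment for rule 2 (in an unstressed syllable) → [ə].
Rule 2 applies to /i/ (between /z/ and /n/: in an unstressed syllable) → [ə].
/u/ (between /ʃ/ and /ʃ/) occurs in an unstressed syllable → [ə] by rule 2.
/i/ (word-final) is in the target of rule 2 but the environment (in an unstressed syllable) is not met → [i].

[kənʃəzənʃəʃˈli]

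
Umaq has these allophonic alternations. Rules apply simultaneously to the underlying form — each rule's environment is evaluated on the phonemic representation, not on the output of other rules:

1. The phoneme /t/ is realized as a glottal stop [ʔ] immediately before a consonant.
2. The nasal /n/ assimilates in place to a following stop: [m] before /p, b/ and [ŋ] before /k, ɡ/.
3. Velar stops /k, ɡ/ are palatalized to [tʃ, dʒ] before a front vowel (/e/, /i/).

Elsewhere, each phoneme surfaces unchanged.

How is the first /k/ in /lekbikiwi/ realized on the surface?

[k]

/k/ (between /e/ and /b/) is in the target of rule 3 but the environment (before a front vowel) is not met → [k].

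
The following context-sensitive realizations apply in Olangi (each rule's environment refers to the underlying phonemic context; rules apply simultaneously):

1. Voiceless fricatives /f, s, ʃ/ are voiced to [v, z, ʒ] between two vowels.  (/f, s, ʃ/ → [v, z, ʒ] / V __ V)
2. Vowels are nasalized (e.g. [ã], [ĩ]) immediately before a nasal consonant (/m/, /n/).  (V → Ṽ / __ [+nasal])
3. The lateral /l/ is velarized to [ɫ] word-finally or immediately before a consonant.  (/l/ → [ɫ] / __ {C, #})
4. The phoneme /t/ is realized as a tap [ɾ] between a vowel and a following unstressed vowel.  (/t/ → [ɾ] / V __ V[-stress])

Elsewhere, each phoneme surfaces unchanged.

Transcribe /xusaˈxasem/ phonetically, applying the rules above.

[xuzaˈxazẽm]

/u/ — between /x/ and /s/; rule 2 does not apply here → [u].
/s/ (between /u/ and /a/): between two vowels, so rule 1 applies → [z].
/a/ (between /s/ and /x/): rule 2 targets it, but not before a nasal consonant → unchanged [a].
/a/ (between /x/ and /s/) fails the environment for rule 2, so it stays [a].
Rule 1 applies to /s/ (between /a/ and /e/: between two vowels) → [z].
/e/ (between /s/ and /m/): before a nasal consonant, so rule 2 applies → [ẽ].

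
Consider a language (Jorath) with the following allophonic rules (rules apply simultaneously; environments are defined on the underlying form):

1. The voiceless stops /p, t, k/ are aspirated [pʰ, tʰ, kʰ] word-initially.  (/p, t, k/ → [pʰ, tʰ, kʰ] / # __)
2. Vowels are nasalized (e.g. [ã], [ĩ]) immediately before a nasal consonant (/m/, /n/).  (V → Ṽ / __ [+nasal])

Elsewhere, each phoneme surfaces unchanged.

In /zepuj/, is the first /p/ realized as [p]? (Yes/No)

/p/ (between /e/ and /u/) fails the environment for rule 1, so it stays [p].
The actual realization is [p], which matches [p].

Yes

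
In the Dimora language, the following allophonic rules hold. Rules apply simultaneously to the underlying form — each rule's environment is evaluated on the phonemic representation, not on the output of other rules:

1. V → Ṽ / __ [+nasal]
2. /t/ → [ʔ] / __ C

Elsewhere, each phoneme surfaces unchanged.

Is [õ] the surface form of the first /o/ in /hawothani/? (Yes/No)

No

/o/ (between /w/ and /t/) is in the target of rule 1 but the environment (before a nasal consonant) is not met → [o].
The actual realization is [o], not [õ].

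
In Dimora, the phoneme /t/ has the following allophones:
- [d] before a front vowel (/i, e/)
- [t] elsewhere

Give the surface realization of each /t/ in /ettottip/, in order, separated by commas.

Occurrence 1 (position 2): no conditioning environment matches → elsewhere allophone [t].
Occurrence 2 (position 3): no conditioning environment matches → elsewhere allophone [t].
Occurrence 3 (position 5): no conditioning environment matches → elsewhere allophone [t].
Occurrence 4 (position 6): before a front vowel (/i, e/) → [d].

[t], [t], [t], [d]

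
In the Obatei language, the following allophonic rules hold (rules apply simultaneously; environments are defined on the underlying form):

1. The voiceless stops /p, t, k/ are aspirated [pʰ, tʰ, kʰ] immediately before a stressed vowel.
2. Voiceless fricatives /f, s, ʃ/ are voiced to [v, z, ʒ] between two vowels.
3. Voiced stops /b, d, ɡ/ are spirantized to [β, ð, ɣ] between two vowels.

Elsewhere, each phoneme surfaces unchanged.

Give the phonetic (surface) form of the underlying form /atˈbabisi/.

[atˈbaβizi]

/a/ (word-initial): no rule targets it → [a].
/t/ — between /a/ and /b/; rule 1 does not apply here → [t].
/b/ (between /t/ and /a/) is in the target of rule 3 but the environment (between two vowels) is not met → [b].
/a/ (between /b/ and /b/): no rule targets it → [a].
/b/ meets the environment for rule 3 (between two vowels) → [β].
/i/ (between /b/ and /s/) is unaffected → [i].
/s/ (between /i/ and /i/): between two vowels, so rule 2 applies → [z].
/i/ — not in any rule's target class → [i].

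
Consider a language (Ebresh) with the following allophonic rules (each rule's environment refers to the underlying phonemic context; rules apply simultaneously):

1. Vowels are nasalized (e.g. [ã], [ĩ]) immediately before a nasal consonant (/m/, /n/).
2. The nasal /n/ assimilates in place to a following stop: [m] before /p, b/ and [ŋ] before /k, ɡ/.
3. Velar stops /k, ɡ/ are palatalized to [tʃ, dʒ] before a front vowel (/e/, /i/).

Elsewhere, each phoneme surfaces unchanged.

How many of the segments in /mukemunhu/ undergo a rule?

Segments that undergo a rule: /k/ → [tʃ] (rule 3); /e/ → [ẽ] (rule 1); /u/ → [ũ] (rule 1).
All other segments surface unchanged.

3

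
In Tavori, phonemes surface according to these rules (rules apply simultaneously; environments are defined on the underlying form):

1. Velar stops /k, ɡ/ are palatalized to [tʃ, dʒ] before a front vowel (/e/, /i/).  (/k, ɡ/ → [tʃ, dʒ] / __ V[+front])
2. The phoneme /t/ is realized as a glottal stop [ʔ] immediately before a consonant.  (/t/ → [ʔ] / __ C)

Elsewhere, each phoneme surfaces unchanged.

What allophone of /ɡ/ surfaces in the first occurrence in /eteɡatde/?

/ɡ/ (between /e/ and /a/) fails the environment for rule 1, so it stays [ɡ].

[ɡ]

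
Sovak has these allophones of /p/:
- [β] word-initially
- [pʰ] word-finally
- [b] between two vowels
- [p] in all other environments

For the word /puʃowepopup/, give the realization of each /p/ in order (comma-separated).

Occurrence 1 (position 1): word-initially → [β].
Occurrence 2 (position 7): between two vowels → [b].
Occurrence 3 (position 9): between two vowels → [b].
Occurrence 4 (position 11): word-finally → [pʰ].

[β], [b], [b], [pʰ]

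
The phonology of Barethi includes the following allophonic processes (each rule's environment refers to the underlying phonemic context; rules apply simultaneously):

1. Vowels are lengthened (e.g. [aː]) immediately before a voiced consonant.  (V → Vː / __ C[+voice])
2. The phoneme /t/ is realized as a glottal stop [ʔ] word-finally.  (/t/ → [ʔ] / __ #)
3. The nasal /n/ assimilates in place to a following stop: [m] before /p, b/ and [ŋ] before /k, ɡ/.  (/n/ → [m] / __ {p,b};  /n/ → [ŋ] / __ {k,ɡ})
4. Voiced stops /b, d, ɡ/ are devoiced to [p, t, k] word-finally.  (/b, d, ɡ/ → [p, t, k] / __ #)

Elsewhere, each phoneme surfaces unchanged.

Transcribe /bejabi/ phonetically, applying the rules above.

/b/ — word-initial; rule 4 does not apply here → [b].
Rule 1 applies to /e/ (between /b/ and /j/: before a voiced consonant) → [eː].
/j/ — not in any rule's target class → [j].
/a/ meets the environment for rule 1 (before a voiced consonant) → [aː].
/b/ (between /a/ and /i/): rule 4 targets it, but not word-finally → unchanged [b].
/i/ (word-final) is in the target of rule 1 but the environment (before a voiced consonant) is not met → [i].

[beːjaːbi]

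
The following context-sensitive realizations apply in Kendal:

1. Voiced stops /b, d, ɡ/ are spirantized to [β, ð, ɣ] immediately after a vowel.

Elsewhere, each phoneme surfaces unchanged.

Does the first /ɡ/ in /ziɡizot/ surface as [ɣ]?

Rule 1 applies to /ɡ/ (between /i/ and /i/: immediately after a vowel) → [ɣ].
The actual realization is [ɣ], which matches [ɣ].

Yes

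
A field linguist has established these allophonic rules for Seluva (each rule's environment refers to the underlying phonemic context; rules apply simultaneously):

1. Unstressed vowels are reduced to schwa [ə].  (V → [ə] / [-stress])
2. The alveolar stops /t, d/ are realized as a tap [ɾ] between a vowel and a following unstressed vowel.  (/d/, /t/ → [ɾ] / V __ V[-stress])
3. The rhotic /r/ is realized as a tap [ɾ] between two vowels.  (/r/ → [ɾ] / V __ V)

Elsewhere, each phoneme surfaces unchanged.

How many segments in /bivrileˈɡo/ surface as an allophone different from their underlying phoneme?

3

Segments that undergo a rule: /i/ → [ə] (rule 1); /i/ → [ə] (rule 1); /e/ → [ə] (rule 1).
All other segments surface unchanged.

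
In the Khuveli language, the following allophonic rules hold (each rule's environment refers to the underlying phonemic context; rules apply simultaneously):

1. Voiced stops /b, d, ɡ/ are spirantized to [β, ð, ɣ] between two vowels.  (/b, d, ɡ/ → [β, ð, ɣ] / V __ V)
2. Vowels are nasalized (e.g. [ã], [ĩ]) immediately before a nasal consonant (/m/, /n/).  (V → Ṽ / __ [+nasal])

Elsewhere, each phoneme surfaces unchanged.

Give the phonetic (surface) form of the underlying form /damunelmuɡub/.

[dãmũnelmuɣub]

/d/ (word-initial) is in the target of rule 1 but the environment (between two vowels) is not met → [d].
/a/ meets the environment for rule 2 (before a nasal consonant) → [ã].
/m/ (between /a/ and /u/) is unaffected → [m].
/u/ (between /m/ and /n/) occurs before a nasal consonant → [ũ] by rule 2.
/n/ (between /u/ and /e/) is unaffected → [n].
/e/ (between /n/ and /l/) fails the environment for rule 2, so it stays [e].
/l/ — not in any rule's target class → [l].
/m/ stays [m].
/u/ (between /m/ and /ɡ/): rule 2 targets it, but not before a nasal consonant → unchanged [u].
/ɡ/ meets the environment for rule 1 (between two vowels) → [ɣ].
/u/ (between /ɡ/ and /b/): rule 2 targets it, but not before a nasal consonant → unchanged [u].
/b/ — word-final; rule 1 does not apply here → [b].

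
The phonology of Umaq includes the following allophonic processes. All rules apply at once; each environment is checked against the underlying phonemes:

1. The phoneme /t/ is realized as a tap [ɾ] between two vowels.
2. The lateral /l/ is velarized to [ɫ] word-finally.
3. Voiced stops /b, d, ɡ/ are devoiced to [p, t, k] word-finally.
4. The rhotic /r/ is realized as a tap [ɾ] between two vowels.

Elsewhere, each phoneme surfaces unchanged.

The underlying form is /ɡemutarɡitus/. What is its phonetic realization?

/ɡ/ (word-initial) is in the target of rule 3 but the environment (word-finally) is not met → [ɡ].
/e/ — not in any rule's target class → [e].
/m/ (between /e/ and /u/): no rule targets it → [m].
/u/ (between /m/ and /t/) is unaffected → [u].
/t/ (between /u/ and /a/): between two vowels, so rule 1 applies → [ɾ].
/a/ — not in any rule's target class → [a].
/r/ (between /a/ and /ɡ/) fails the environment for rule 4, so it stays [r].
/ɡ/ (between /r/ and /i/) fails the environment for rule 3, so it stays [ɡ].
/i/ — not in any rule's target class → [i].
/t/ (between /i/ and /u/): between two vowels, so rule 1 applies → [ɾ].
/u/ (between /t/ and /s/) is unaffected → [u].
/s/ — not in any rule's target class → [s].

[ɡemuɾarɡiɾus]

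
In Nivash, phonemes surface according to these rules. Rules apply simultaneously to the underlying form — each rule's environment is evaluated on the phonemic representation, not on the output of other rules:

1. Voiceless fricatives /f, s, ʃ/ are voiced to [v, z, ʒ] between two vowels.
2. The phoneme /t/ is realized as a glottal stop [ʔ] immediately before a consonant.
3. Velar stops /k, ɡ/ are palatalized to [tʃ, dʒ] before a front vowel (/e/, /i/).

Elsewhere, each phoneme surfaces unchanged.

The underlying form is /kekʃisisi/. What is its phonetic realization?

/k/ — word-initial, before a front vowel — surfaces as [tʃ] (rule 3).
/k/ (between /e/ and /ʃ/) is in the target of rule 3 but the environment (before a front vowel) is not met → [k].
/ʃ/ (between /k/ and /i/) is in the target of rule 1 but the environment (between two vowels) is not met → [ʃ].
/s/ meets the environment for rule 1 (between two vowels) → [z].
Rule 1 applies to /s/ (between /i/ and /i/: between two vowels) → [z].

[tʃekʃizizi]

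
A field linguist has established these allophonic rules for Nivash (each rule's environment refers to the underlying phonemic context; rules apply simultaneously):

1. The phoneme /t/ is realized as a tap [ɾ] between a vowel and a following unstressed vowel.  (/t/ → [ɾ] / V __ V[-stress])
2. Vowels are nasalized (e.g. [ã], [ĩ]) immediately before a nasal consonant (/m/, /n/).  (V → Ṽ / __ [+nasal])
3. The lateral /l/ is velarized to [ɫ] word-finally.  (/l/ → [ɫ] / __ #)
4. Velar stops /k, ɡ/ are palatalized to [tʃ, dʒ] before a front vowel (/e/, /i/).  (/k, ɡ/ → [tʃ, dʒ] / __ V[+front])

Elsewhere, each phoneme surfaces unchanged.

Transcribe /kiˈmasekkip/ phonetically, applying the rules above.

[tʃĩˈmasektʃip]

/k/ (word-initial): before a front vowel, so rule 4 applies → [tʃ].
/i/ meets the environment for rule 2 (before a nasal consonant) → [ĩ].
/m/ stays [m].
/a/ (between /m/ and /s/) fails the environment for rule 2, so it stays [a].
/s/ (between /a/ and /e/) is unaffected → [s].
/e/ — between /s/ and /k/; rule 2 does not apply here → [e].
/k/ (between /e/ and /k/) fails the environment for rule 4, so it stays [k].
/k/ — between /k/ and /i/, before a front vowel — surfaces as [tʃ] (rule 4).
/i/ (between /k/ and /p/) is in the target of rule 2 but the environment (before a nasal consonant) is not met → [i].
/p/ stays [p].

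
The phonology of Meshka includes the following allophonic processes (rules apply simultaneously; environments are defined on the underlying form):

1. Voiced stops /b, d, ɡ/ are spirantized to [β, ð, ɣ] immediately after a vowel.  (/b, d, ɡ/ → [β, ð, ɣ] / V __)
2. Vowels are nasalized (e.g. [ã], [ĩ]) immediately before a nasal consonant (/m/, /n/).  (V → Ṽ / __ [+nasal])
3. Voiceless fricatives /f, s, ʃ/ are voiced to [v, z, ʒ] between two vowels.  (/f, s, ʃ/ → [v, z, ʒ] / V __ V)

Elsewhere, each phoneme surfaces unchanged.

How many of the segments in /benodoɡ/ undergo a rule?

Segments that undergo a rule: /e/ → [ẽ] (rule 2); /d/ → [ð] (rule 1); /ɡ/ → [ɣ] (rule 1).
All other segments surface unchanged.

3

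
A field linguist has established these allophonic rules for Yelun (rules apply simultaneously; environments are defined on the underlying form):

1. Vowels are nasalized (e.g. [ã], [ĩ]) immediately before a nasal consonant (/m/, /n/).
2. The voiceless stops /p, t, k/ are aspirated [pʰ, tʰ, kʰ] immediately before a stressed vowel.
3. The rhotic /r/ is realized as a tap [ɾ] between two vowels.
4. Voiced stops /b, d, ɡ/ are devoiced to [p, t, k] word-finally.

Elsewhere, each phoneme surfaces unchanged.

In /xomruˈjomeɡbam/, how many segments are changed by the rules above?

Segments that undergo a rule: /o/ → [õ] (rule 1); /o/ → [õ] (rule 1); /a/ → [ã] (rule 1).
All other segments surface unchanged.

3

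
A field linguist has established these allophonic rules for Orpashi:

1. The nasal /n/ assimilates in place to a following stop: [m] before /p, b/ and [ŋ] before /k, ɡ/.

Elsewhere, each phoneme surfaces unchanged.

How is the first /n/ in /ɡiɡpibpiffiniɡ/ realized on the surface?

[n]

/n/ (between /i/ and /i/) fails the environment for rule 1, so it stays [n].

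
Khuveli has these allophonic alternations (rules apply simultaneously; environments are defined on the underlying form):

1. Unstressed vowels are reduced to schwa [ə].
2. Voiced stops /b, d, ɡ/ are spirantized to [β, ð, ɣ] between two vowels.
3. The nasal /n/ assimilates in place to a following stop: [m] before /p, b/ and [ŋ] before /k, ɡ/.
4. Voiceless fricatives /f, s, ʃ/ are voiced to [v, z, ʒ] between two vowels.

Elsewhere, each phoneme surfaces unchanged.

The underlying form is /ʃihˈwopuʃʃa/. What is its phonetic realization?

/ʃ/ (word-initial) is in the target of rule 4 but the environment (between two vowels) is not met → [ʃ].
/i/ (between /ʃ/ and /h/): in an unstressed syllable, so rule 1 applies → [ə].
/h/ — not in any rule's target class → [h].
/w/ — not in any rule's target class → [w].
/o/ (between /w/ and /p/): rule 1 targets it, but not in an unstressed syllable → unchanged [o].
/p/ stays [p].
Rule 1 applies to /u/ (between /p/ and /ʃ/: in an unstressed syllable) → [ə].
/ʃ/ (between /u/ and /ʃ/) fails the environment for rule 4, so it stays [ʃ].
/ʃ/ (between /ʃ/ and /a/) fails the environment for rule 4, so it stays [ʃ].
/a/ (word-final): in an unstressed syllable, so rule 1 applies → [ə].

[ʃəhˈwopəʃʃə]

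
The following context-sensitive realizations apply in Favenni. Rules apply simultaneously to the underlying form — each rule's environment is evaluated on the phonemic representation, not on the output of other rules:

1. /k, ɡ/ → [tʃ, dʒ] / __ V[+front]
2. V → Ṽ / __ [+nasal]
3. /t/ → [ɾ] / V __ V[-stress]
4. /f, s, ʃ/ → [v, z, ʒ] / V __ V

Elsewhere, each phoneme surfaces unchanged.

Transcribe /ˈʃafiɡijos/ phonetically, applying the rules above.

[ˈʃavidʒijos]

/ʃ/ — word-initial; rule 4 does not apply here → [ʃ].
/a/ (between /ʃ/ and /f/) is in the target of rule 2 but the environment (before a nasal consonant) is not met → [a].
/f/ — between /a/ and /i/, between two vowels — surfaces as [v] (rule 4).
/i/ (between /f/ and /ɡ/): rule 2 targets it, but not before a nasal consonant → unchanged [i].
/ɡ/ — between /i/ and /i/, before a front vowel — surfaces as [dʒ] (rule 1).
/i/ — between /ɡ/ and /j/; rule 2 does not apply here → [i].
/j/ — not in any rule's target class → [j].
/o/ (between /j/ and /s/) is in the target of rule 2 but the environment (before a nasal consonant) is not met → [o].
/s/ — word-final; rule 4 does not apply here → [s].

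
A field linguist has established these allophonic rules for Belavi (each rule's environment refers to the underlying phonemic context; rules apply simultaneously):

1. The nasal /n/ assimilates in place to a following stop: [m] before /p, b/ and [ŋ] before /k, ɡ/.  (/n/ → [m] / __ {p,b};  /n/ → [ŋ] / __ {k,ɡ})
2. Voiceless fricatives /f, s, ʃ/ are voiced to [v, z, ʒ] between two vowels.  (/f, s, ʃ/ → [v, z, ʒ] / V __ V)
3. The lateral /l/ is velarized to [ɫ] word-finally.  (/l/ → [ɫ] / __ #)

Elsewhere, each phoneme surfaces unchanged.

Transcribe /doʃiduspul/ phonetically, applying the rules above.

[doʒiduspuɫ]

/d/ — not in any rule's target class → [d].
/o/ — not in any rule's target class → [o].
/ʃ/ (between /o/ and /i/): between two vowels, so rule 2 applies → [ʒ].
/i/ (between /ʃ/ and /d/): no rule targets it → [i].
/d/ (between /i/ and /u/) is unaffected → [d].
/u/ (between /d/ and /s/) is unaffected → [u].
/s/ (between /u/ and /p/): rule 2 targets it, but not between two vowels → unchanged [s].
/p/ (between /s/ and /u/): no rule targets it → [p].
/u/ stays [u].
/l/ (word-final) occurs word-finally → [ɫ] by rule 3.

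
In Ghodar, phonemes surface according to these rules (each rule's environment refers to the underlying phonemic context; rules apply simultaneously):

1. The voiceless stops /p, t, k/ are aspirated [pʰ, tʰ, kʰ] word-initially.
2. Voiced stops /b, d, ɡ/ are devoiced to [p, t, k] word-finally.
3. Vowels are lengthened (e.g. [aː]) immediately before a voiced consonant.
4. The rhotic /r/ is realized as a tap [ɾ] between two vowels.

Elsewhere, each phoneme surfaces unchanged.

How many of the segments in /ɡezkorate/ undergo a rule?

Segments that undergo a rule: /e/ → [eː] (rule 3); /o/ → [oː] (rule 3); /r/ → [ɾ] (rule 4).
All other segments surface unchanged.

3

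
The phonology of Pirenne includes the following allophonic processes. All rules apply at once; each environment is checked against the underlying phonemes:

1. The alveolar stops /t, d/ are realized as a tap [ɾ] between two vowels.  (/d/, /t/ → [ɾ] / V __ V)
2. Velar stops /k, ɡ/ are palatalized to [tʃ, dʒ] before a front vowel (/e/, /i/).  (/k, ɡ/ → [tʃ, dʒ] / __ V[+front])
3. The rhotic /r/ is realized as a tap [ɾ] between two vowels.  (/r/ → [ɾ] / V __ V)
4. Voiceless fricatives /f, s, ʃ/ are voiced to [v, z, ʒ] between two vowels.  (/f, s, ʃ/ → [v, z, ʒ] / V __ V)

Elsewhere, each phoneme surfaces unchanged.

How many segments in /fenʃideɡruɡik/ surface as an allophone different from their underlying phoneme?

2

Segments that undergo a rule: /d/ → [ɾ] (rule 1); /ɡ/ → [dʒ] (rule 2).
All other segments surface unchanged.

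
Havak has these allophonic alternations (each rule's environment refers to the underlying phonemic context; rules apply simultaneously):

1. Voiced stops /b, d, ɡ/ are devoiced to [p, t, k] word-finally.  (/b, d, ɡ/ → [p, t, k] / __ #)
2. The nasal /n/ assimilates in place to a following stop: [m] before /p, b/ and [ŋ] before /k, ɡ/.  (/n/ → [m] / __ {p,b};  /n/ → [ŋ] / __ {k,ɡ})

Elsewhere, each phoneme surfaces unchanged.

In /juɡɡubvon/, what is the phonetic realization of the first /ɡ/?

/ɡ/ (between /u/ and /ɡ/) is in the target of rule 1 but the environment (word-finally) is not met → [ɡ].

[ɡ]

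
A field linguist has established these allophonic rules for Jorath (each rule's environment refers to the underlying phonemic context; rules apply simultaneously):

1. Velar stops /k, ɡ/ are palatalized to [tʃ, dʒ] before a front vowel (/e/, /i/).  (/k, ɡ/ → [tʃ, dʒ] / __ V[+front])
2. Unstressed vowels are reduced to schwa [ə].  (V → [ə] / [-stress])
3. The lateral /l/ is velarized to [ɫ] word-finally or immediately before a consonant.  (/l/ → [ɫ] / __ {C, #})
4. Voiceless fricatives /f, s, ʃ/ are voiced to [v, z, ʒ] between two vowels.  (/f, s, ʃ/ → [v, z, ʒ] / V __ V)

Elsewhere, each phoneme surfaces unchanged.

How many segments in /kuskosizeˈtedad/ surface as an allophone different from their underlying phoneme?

Segments that undergo a rule: /u/ → [ə] (rule 2); /o/ → [ə] (rule 2); /s/ → [z] (rule 4); /i/ → [ə] (rule 2); /e/ → [ə] (rule 2); /a/ → [ə] (rule 2).
All other segments surface unchanged.

6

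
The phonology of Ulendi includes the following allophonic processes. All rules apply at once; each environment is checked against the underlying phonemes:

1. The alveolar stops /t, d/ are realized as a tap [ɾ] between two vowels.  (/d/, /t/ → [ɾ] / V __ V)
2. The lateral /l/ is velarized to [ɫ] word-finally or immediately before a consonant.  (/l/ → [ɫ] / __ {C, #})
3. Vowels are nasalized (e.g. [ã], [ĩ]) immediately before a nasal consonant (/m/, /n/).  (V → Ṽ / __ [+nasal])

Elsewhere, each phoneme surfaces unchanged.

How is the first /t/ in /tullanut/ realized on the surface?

[t]

/t/ (word-initial) fails the environment for rule 1, so it stays [t].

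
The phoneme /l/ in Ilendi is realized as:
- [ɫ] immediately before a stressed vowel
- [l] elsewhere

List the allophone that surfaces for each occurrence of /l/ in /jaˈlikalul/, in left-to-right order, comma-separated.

[ɫ], [l], [l]

Occurrence 1 (position 3): immediately before a stressed vowel → [ɫ].
Occurrence 2 (position 7): no conditioning environment matches → elsewhere allophone [l].
Occurrence 3 (position 9): no conditioning environment matches → elsewhere allophone [l].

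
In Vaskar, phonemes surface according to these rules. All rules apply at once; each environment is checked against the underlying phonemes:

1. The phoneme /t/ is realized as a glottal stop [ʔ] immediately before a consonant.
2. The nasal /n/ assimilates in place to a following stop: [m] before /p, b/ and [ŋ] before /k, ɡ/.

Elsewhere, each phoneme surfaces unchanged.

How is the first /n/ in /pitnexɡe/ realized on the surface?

[n]

/n/ — between /t/ and /e/; rule 2 does not apply here → [n].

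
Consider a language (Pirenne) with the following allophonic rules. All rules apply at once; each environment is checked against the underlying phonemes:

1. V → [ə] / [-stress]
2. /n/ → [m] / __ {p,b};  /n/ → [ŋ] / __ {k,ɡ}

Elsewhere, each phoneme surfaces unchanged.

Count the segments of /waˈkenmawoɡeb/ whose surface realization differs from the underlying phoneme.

Segments that undergo a rule: /a/ → [ə] (rule 1); /a/ → [ə] (rule 1); /o/ → [ə] (rule 1); /e/ → [ə] (rule 1).
All other segments surface unchanged.

4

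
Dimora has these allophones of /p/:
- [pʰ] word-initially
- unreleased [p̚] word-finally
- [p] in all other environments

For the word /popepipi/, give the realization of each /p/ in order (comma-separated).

Occurrence 1 (position 1): word-initially → [pʰ].
Occurrence 2 (position 3): no conditioning environment matches → elsewhere allophone [p].
Occurrence 3 (position 5): no conditioning environment matches → elsewhere allophone [p].
Occurrence 4 (position 7): no conditioning environment matches → elsewhere allophone [p].

[pʰ], [p], [p], [p]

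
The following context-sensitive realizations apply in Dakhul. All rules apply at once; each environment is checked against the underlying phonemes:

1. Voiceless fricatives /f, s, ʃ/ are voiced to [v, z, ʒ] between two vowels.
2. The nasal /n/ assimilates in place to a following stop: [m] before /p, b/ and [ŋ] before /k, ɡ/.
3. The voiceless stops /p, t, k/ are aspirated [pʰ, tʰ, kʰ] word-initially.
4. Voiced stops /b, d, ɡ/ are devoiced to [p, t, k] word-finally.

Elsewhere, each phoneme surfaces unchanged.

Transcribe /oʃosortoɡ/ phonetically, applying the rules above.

[oʒozortok]

/ʃ/ (between /o/ and /o/) occurs between two vowels → [ʒ] by rule 1.
Rule 1 applies to /s/ (between /o/ and /o/: between two vowels) → [z].
/t/ (between /r/ and /o/) fails the environment for rule 3, so it stays [t].
/ɡ/ meets the environment for rule 4 (word-finally) → [k].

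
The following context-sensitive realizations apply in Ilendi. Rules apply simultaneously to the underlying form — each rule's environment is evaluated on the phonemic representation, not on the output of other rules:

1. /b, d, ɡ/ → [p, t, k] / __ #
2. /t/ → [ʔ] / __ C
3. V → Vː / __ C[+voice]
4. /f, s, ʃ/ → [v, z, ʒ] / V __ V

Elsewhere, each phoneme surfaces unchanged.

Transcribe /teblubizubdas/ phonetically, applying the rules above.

[teːbluːbiːzuːbdas]

/t/ — word-initial; rule 2 does not apply here → [t].
/e/ meets the environment for rule 3 (before a voiced consonant) → [eː].
/b/ — between /e/ and /l/; rule 1 does not apply here → [b].
/l/ — not in any rule's target class → [l].
Rule 3 applies to /u/ (between /l/ and /b/: before a voiced consonant) → [uː].
/b/ — between /u/ and /i/; rule 1 does not apply here → [b].
/i/ (between /b/ and /z/) occurs before a voiced consonant → [iː] by rule 3.
/z/ — not in any rule's target class → [z].
Rule 3 applies to /u/ (between /z/ and /b/: before a voiced consonant) → [uː].
/b/ — between /u/ and /d/; rule 1 does not apply here → [b].
/d/ — between /b/ and /a/; rule 1 does not apply here → [d].
/a/ (between /d/ and /s/) fails the environment for rule 3, so it stays [a].
/s/ (word-final): rule 4 targets it, but not between two vowels → unchanged [s].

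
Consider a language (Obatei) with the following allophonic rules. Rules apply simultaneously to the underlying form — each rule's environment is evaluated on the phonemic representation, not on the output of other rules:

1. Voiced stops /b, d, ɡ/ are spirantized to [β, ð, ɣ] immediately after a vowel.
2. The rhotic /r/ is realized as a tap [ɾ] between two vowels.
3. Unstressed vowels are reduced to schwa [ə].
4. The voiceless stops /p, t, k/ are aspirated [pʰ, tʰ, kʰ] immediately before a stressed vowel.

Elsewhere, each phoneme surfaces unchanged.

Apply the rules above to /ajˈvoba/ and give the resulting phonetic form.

/a/ (word-initial): in an unstressed syllable, so rule 3 applies → [ə].
/j/ (between /a/ and /v/) is unaffected → [j].
/v/ (between /j/ and /o/) is unaffected → [v].
/o/ — between /v/ and /b/; rule 3 does not apply here → [o].
/b/ — between /o/ and /a/, immediately after a vowel — surfaces as [β] (rule 1).
Rule 3 applies to /a/ (word-final: in an unstressed syllable) → [ə].

[əjˈvoβə]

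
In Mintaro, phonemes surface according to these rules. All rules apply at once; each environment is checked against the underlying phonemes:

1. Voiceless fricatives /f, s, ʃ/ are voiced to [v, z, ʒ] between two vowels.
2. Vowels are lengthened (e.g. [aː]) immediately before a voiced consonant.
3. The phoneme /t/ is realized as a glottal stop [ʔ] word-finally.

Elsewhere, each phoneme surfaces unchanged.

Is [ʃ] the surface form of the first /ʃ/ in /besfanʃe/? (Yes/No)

Yes

/ʃ/ (between /n/ and /e/): rule 1 targets it, but not between two vowels → unchanged [ʃ].
The actual realization is [ʃ], which matches [ʃ].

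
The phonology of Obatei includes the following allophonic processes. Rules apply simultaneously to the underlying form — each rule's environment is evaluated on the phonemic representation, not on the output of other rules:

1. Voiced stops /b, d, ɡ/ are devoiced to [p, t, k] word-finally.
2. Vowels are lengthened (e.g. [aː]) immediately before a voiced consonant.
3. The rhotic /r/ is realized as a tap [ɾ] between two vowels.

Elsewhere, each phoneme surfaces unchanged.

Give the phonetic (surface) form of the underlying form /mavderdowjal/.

[maːvdeːrdoːwjaːl]

/m/ stays [m].
/a/ meets the environment for rule 2 (before a voiced consonant) → [aː].
/v/ — not in any rule's target class → [v].
/d/ (between /v/ and /e/): rule 1 targets it, but not word-finally → unchanged [d].
/e/ (between /d/ and /r/): before a voiced consonant, so rule 2 applies → [eː].
/r/ (between /e/ and /d/) is in the target of rule 3 but the environment (between two vowels) is not met → [r].
/d/ (between /r/ and /o/) is in the target of rule 1 but the environment (word-finally) is not met → [d].
/o/ (between /d/ and /w/) occurs before a voiced consonant → [oː] by rule 2.
/w/ (between /o/ and /j/) is unaffected → [w].
/j/ — not in any rule's target class → [j].
/a/ (between /j/ and /l/): before a voiced consonant, so rule 2 applies → [aː].
/l/ stays [l].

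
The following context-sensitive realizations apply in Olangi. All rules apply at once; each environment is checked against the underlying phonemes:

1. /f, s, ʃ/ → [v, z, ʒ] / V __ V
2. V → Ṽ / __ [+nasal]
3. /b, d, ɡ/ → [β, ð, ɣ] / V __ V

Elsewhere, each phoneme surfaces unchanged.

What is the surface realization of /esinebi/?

[ezĩneβi]

/e/ (word-initial): rule 2 targets it, but not before a nasal consonant → unchanged [e].
/s/ (between /e/ and /i/) occurs between two vowels → [z] by rule 1.
/i/ — between /s/ and /n/, before a nasal consonant — surfaces as [ĩ] (rule 2).
/n/ — not in any rule's target class → [n].
/e/ (between /n/ and /b/): rule 2 targets it, but not before a nasal consonant → unchanged [e].
/b/ meets the environment for rule 3 (between two vowels) → [β].
/i/ (word-final): rule 2 targets it, but not before a nasal consonant → unchanged [i].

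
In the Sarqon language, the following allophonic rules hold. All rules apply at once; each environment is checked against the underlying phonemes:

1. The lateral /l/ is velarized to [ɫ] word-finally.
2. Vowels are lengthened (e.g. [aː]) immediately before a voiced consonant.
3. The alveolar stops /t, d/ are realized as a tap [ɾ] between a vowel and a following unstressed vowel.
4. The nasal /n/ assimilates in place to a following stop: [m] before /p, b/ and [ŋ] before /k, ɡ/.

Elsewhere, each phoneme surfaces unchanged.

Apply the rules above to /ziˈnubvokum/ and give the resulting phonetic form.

/i/ — between /z/ and /n/, before a voiced consonant — surfaces as [iː] (rule 2).
/n/ (between /i/ and /u/) is in the target of rule 4 but the environment (before a labial or velar stop) is not met → [n].
/u/ (between /n/ and /b/) occurs before a voiced consonant → [uː] by rule 2.
/o/ (between /v/ and /k/): rule 2 targets it, but not before a voiced consonant → unchanged [o].
/u/ meets the environment for rule 2 (before a voiced consonant) → [uː].

[ziːˈnuːbvokuːm]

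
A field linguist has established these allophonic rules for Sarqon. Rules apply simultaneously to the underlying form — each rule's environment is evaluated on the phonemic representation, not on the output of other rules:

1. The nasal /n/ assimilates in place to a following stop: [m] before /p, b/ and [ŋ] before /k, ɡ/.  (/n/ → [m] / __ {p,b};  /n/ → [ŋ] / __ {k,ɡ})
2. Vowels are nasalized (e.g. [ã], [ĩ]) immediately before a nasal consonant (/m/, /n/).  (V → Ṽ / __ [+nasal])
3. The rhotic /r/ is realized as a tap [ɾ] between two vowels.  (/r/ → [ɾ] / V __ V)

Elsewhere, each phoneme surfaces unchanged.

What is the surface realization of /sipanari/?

[sipãnaɾi]

/s/ (word-initial) is unaffected → [s].
/i/ (between /s/ and /p/) fails the environment for rule 2, so it stays [i].
/p/ — not in any rule's target class → [p].
/a/ (between /p/ and /n/) occurs before a nasal consonant → [ã] by rule 2.
/n/ (between /a/ and /a/) fails the environment for rule 1, so it stays [n].
/a/ (between /n/ and /r/): rule 2 targets it, but not before a nasal consonant → unchanged [a].
/r/ (between /a/ and /i/) occurs between two vowels → [ɾ] by rule 3.
/i/ (word-final) fails the environment for rule 2, so it stays [i].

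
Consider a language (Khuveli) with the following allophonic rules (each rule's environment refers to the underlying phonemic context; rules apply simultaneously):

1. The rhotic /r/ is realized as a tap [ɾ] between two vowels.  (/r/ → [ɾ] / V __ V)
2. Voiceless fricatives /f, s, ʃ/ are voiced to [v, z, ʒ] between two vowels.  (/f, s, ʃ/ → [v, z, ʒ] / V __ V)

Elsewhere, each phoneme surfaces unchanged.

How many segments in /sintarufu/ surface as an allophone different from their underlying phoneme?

2

Segments that undergo a rule: /r/ → [ɾ] (rule 1); /f/ → [v] (rule 2).
All other segments surface unchanged.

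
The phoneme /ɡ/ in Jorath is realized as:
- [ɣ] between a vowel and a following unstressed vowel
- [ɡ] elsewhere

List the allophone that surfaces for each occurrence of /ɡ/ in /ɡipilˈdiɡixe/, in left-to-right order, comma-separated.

Occurrence 1 (position 1): no conditioning environment matches → elsewhere allophone [ɡ].
Occurrence 2 (position 8): between a vowel and a following unstressed vowel → [ɣ].

[ɡ], [ɣ]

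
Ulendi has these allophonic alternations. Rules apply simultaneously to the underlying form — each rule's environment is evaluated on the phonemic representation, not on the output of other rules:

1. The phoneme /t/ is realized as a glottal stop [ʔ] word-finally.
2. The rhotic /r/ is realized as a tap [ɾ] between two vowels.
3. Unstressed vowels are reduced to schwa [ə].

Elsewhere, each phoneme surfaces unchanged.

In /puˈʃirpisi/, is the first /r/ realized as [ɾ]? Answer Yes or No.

/r/ (between /i/ and /p/): rule 2 targets it, but not between two vowels → unchanged [r].
The actual realization is [r], not [ɾ].

No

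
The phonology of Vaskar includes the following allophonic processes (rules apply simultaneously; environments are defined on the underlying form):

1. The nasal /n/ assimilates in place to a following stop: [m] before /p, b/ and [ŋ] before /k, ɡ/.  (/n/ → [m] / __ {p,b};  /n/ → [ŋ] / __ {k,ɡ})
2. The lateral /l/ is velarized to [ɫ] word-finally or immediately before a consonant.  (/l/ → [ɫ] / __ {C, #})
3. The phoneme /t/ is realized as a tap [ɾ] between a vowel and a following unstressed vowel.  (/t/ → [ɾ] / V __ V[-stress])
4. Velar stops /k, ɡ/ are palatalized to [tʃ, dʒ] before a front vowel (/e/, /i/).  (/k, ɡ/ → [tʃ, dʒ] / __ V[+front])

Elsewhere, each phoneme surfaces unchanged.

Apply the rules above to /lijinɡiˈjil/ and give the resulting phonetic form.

/l/ (word-initial) is in the target of rule 2 but the environment (word-finally or immediately before a consonant) is not met → [l].
/n/ — between /i/ and /ɡ/, before a labial or velar stop — surfaces as [ŋ] (rule 1).
/ɡ/ meets the environment for rule 4 (before a front vowel) → [dʒ].
/l/ (word-final) occurs word-finally or immediately before a consonant → [ɫ] by rule 2.

[lijiŋdʒiˈjiɫ]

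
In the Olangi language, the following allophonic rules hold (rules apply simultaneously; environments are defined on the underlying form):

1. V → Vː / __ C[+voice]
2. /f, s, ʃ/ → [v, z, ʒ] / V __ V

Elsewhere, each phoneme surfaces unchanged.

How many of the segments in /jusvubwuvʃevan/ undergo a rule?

4

Segments that undergo a rule: /u/ → [uː] (rule 1); /u/ → [uː] (rule 1); /e/ → [eː] (rule 1); /a/ → [aː] (rule 1).
All other segments surface unchanged.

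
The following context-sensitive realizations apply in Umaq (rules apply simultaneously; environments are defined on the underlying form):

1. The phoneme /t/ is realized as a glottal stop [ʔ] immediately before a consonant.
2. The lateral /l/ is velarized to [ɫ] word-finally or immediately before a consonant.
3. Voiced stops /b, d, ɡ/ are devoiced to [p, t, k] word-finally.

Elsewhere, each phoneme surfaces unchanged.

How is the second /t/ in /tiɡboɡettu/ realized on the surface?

[ʔ]

Rule 1 applies to /t/ (between /e/ and /t/: immediately before a consonant) → [ʔ].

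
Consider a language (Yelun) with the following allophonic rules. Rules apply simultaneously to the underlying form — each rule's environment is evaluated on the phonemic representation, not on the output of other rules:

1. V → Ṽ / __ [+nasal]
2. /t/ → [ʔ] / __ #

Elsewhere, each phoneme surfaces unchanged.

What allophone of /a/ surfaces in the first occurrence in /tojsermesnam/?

/a/ — between /n/ and /m/, before a nasal consonant — surfaces as [ã] (rule 1).

[ã]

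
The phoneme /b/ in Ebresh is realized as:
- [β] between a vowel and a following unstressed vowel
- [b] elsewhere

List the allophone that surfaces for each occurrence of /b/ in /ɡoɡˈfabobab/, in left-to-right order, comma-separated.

Occurrence 1 (position 6): between a vowel and a following unstressed vowel → [β].
Occurrence 2 (position 8): between a vowel and a following unstressed vowel → [β].
Occurrence 3 (position 10): no conditioning environment matches → elsewhere allophone [b].

[β], [β], [b]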